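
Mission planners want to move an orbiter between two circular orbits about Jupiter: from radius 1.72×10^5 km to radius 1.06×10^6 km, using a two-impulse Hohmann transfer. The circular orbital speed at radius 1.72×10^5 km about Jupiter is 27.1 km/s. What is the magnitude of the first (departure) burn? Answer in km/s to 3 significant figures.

From the circular-orbit relation v² = μ/r at r = 1.72×10^5 km: μ = v²r = (27.1)² × 1.72×10^5 = 1.26319×10^8 km³/s².
Transfer-ellipse semi-major axis a_t = (r₁ + r₂)/2 = (1.720×10^5 + 1.060×10^6)/2 = 6.160×10^5 km.
On the circular orbit at r = 1.720×10^5 km, v_c = √(μ/r) = 27.100 km/s.
Vis-viva on the transfer ellipse at r = 1.720×10^5 km gives v_t = √[μ(2/r − 1/a_t)] = 35.549 km/s.
Δv₁ = |v_t − v_c| = |35.549 − 27.100| = 8.449 km/s.

Δv₁ = 8.45 km/s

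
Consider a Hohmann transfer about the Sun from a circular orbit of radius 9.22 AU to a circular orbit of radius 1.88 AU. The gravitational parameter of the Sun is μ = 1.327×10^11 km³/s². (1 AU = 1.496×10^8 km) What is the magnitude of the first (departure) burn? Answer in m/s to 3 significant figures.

Δv₁ = 4100 m/s

In km: r₁ = 9.22 × 1.496×10^8 = 1.379312×10^9 km; r₂ = 1.88 × 1.496×10^8 = 2.81248×10^8 km.
The Hohmann ellipse has a_t = (r₁ + r₂)/2 = 8.3028×10^8 km.
Circular speed at r = 1.379312×10^9 km: v_c = √(μ/r) = 9.809 km/s.
Vis-viva on the transfer ellipse at r = 1.379312×10^9 km gives v_t = √[μ(2/r − 1/a_t)] = 5.709 km/s.
Δv₁ = |v_t − v_c| = |5.709 − 9.809| = 4.100 km/s.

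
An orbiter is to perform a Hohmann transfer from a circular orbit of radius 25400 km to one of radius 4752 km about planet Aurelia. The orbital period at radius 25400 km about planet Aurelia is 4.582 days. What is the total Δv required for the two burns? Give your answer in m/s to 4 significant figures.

From Kepler's third law T² = 4π²r³/μ at r = 25400 km, T = 4.582 days = 4.582 × 86400 s = 3.958848×10^5 s: μ = 4π²r³/T² = 4127.84 km³/s².
The Hohmann ellipse has a_t = (r₁ + r₂)/2 = 15076 km.
Circular speed at r₁: v₁ = √(μ/r₁) = √(4127.84/25400) = 0.4031 km/s.
On the transfer ellipse at r₁, v² = μ(2/r − 1/a) gives v_a = √[μ(2/r₁ − 1/a_t)] = 0.2263 km/s.
First burn Δv₁ = |v_a − v₁| = 0.1768 km/s.
Circular speed at r₂: v₂ = √(μ/r₂) = 0.932016 km/s.
Transfer-orbit speed at r₂: v_p = √[μ(2/r₂ − 1/a_t)] = 1.20975 km/s.
Second burn Δv₂ = |v₂ − v_p| = 0.2777 km/s.
Δv = Δv₁ + Δv₂ = 0.1768 + 0.2777 = 0.4545 km/s.

Δv = 454.5 m/s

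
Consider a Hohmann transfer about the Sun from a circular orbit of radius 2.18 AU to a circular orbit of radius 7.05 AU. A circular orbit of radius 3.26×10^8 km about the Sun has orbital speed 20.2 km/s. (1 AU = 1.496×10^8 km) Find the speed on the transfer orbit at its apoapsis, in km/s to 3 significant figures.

v = 7.72 km/s

From the circular-orbit relation v² = μ/r at r = 3.26×10^8 km: μ = v²r = (20.2)² × 3.26×10^8 = 1.33021×10^11 km³/s².
In km: r₁ = 2.18 × 1.496×10^8 = 3.26128×10^8 km; r₂ = 7.05 × 1.496×10^8 = 1.05468×10^9 km.
The Hohmann ellipse has a_t = (r₁ + r₂)/2 = 6.90404×10^8 km.
At apoapsis, r = 1.05468×10^9 km.
Applying v² = μ(2/r − 1/a_t): v = 7.719 km/s.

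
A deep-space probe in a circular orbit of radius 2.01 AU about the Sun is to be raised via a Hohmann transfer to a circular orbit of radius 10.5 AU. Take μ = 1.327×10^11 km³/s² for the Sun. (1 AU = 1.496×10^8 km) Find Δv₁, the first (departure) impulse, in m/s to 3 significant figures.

In km: r₁ = 2.01 × 1.496×10^8 = 3.00696×10^8 km; r₂ = 10.5 × 1.496×10^8 = 1.5708×10^9 km.
Semi-major axis of the transfer orbit: a_t = (3.00696×10^8 + 1.5708×10^9)/2 = 9.35748×10^8 km.
On the circular orbit at r = 3.00696×10^8 km, v_c = √(μ/r) = 21.01 km/s.
Vis-viva on the transfer ellipse at r = 3.00696×10^8 km gives v_t = √[μ(2/r − 1/a_t)] = 27.22 km/s.
Δv₁ = |v_t − v_c| = |27.22 − 21.01| = 6.210 km/s.

Δv₁ = 6210 m/s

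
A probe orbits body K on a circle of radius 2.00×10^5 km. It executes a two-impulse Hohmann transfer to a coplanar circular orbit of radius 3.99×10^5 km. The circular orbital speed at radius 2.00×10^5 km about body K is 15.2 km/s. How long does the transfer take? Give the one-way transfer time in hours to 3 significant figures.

From the circular-orbit relation v² = μ/r at r = 2.00×10^5 km: μ = v²r = (15.2)² × 2.00×10^5 = 4.62080×10^7 km³/s².
The Hohmann ellipse has a_t = (r₁ + r₂)/2 = 2.995×10^5 km.
By Kepler's third law the transfer-orbit period is T = 2π√(a_t³/μ), so t = T/2 = 75750 s.
Converting: 75750 s ÷ 3600 s/hour = 21.0 hours.

t = 21.0 hours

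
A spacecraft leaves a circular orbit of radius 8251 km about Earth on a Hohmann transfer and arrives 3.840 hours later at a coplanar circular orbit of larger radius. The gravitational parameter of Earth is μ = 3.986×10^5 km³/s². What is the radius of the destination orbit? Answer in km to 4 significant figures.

Transfer time t = 3.840 hours = 13824 s, and t = π√(a_t³/μ).
So a_t = (μ t²/π²)^(1/3) = (3.986×10^5 × (13824)² / π²)^(1/3) = 19762 km.
Since a_t = (r₁ + r₂)/2, r₂ = 2a_t − r₁ = 2×19762 − 8251 = 31273 km.

r₂ = 31270 km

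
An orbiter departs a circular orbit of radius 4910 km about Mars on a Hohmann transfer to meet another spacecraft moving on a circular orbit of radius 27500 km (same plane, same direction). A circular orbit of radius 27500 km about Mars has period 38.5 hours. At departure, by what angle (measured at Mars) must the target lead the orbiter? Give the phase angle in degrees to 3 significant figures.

φ = 98.6°

From Kepler's third law T² = 4π²r³/μ at r = 27500 km, T = 38.5 hours = 38.5 × 3600 s = 1.386×10^5 s: μ = 4π²r³/T² = 42739.7 km³/s².
Semi-major axis of the transfer orbit: a_t = (4910 + 27500)/2 = 16205 km.
The half-period of the transfer ellipse is t = π√(a_t³/μ) = 31350 s.
Target angular speed ω₂ = √(μ/r₂³) = 4.533×10^-5 rad/s.
Angle swept by the target during transfer: ω₂·t = 1.421 rad = 81.42°.
The orbiter traverses 180° on the transfer ellipse, so the target must lead by 180° − 81.42° = 98.6°.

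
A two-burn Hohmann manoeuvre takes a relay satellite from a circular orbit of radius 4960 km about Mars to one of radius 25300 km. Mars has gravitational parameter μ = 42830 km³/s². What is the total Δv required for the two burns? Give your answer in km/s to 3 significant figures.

Semi-major axis of the transfer orbit: a_t = (4960 + 25300)/2 = 15130 km.
Circular speed at r₁: v₁ = √(μ/r₁) = √(42830/4960) = 2.93855 km/s.
Transfer-orbit speed at r₁ (v² = μ(2/r − 1/a)): v_p = √[μ(2/r₁ − 1/a_t)] = 3.79992 km/s.
First burn Δv₁ = |v_p − v₁| = 0.86137 km/s.
At r₂, v₂ = √(μ/r₂) = 1.30111 km/s.
Transfer-orbit speed at r₂: v_a = √[μ(2/r₂ − 1/a_t)] = 0.744964 km/s.
Second burn Δv₂ = |v₂ − v_a| = 0.55615 km/s.
Total Δv = Δv₁ + Δv₂ = 1.418 km/s.

Δv = 1.42 km/s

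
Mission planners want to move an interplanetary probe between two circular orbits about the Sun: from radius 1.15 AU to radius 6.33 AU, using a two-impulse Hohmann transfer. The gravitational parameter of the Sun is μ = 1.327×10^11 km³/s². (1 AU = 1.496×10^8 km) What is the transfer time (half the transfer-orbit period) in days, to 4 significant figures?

In km: r₁ = 1.15 × 1.496×10^8 = 1.7204×10^8 km; r₂ = 6.33 × 1.496×10^8 = 9.46968×10^8 km.
Transfer-ellipse semi-major axis a_t = (r₁ + r₂)/2 = (1.7204×10^8 + 9.46968×10^8)/2 = 5.59504×10^8 km.
By Kepler's third law the transfer-orbit period is T = 2π√(a_t³/μ), so t = T/2 = 1.141×10^8 s.
Converting: 1.141×10^8 s ÷ 86400 s/day = 1321 days.

t = 1321 days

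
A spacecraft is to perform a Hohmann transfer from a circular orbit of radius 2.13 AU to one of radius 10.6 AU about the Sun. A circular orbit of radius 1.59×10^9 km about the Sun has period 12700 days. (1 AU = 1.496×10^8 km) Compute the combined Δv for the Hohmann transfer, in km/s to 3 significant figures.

Δv = 9.75 km/s

From Kepler's third law T² = 4π²r³/μ at r = 1.59×10^9 km, T = 12700 days = 12700 × 86400 s = 1.09728×10^9 s: μ = 4π²r³/T² = 1.31800×10^11 km³/s².
In km: r₁ = 2.13 × 1.496×10^8 = 3.18648×10^8 km; r₂ = 10.6 × 1.496×10^8 = 1.58576×10^9 km.
Semi-major axis of the transfer orbit: a_t = (3.18648×10^8 + 1.58576×10^9)/2 = 9.52204×10^8 km.
At r₁ the circular-orbit speed is v₁ = √(μ/r₁) = 20.338 km/s.
On the transfer ellipse at r₁, vis-viva equation gives v_p = √[μ(2/r₁ − 1/a_t)] = 26.246 km/s.
First burn Δv₁ = |v_p − v₁| = 5.908 km/s.
Circular speed at r₂: v₂ = √(μ/r₂) = 9.117 km/s.
Transfer-orbit speed at r₂: v_a = √[μ(2/r₂ − 1/a_t)] = 5.274 km/s.
Second burn Δv₂ = |v₂ − v_a| = 3.843 km/s.
Total Δv = Δv₁ + Δv₂ = 9.751 km/s.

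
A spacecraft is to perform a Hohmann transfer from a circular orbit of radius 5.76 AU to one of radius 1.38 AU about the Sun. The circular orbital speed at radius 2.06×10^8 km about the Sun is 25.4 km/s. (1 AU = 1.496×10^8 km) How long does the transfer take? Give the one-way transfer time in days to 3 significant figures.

t = 1230 days

From the circular-orbit relation v² = μ/r at r = 2.06×10^8 km: μ = v²r = (25.4)² × 2.06×10^8 = 1.32903×10^11 km³/s².
In km: r₁ = 5.76 × 1.496×10^8 = 8.61696×10^8 km; r₂ = 1.38 × 1.496×10^8 = 2.06448×10^8 km.
Semi-major axis of the transfer orbit: a_t = (8.61696×10^8 + 2.06448×10^8)/2 = 5.34072×10^8 km.
Transfer time t = π√(a_t³/μ) = π√((5.34072×10^8)³ / 1.32903×10^11) = 1.064×10^8 s.
Converting: 1.064×10^8 s ÷ 86400 s/day = 1230 days.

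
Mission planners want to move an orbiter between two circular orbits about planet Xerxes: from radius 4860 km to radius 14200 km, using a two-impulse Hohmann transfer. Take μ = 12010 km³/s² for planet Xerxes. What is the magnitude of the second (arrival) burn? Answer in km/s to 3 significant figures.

Transfer-ellipse semi-major axis a_t = (r₁ + r₂)/2 = (4860 + 14200)/2 = 9530 km.
Circular speed at r = 14200 km: v_c = √(μ/r) = 0.91966 km/s.
Vis-viva on the transfer ellipse at r = 14200 km gives v_t = √[μ(2/r − 1/a_t)] = 0.65675 km/s.
Δv₂ = |v_t − v_c| = |0.65675 − 0.91966| = 0.2629 km/s.

Δv₂ = 0.263 km/s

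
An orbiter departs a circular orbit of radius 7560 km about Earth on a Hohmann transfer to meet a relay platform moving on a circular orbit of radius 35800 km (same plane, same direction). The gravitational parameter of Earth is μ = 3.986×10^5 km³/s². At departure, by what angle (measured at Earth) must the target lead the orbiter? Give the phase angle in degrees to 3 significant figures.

φ = 95.2°

The Hohmann ellipse has a_t = (r₁ + r₂)/2 = 21680 km.
Transfer time t = π√(a_t³/μ) = 15884 s.
Target angular speed ω₂ = √(μ/r₂³) = 9.3206×10^-5 rad/s.
Angle swept by the target during transfer: ω₂·t = 1.4805 rad = 84.83°.
Arrival is 180° from departure on the ellipse, so φ = 180° − 84.83° = 95.2°.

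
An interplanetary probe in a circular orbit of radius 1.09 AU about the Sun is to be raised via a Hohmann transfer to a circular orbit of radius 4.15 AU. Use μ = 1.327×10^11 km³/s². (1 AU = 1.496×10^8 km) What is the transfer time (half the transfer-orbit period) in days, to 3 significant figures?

In km: r₁ = 1.09 × 1.496×10^8 = 1.63064×10^8 km; r₂ = 4.15 × 1.496×10^8 = 6.2084×10^8 km.
The Hohmann ellipse has a_t = (r₁ + r₂)/2 = 3.91952×10^8 km.
Transfer time t = π√(a_t³/μ) = π√((3.91952×10^8)³ / 1.327×10^11) = 6.692×10^7 s.
Converting: 6.692×10^7 s ÷ 86400 s/day = 775 days.

t = 775 days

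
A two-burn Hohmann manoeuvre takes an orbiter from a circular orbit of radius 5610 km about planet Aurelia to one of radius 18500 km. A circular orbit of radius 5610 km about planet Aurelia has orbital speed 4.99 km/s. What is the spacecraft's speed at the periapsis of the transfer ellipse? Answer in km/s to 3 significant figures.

From the circular-orbit relation v² = μ/r at r = 5610 km: μ = v²r = (4.99)² × 5610 = 1.39690×10^5 km³/s².
Transfer-ellipse semi-major axis a_t = (r₁ + r₂)/2 = (5610 + 18500)/2 = 12055 km.
The periapsis of the transfer ellipse is at r = 5610 km.
Vis-viva: v = √[μ(2/r − 1/a_t)] = √[1.39690×10^5 × (2/5610 − 1/12055)] = 6.182 km/s.

v = 6.18 km/s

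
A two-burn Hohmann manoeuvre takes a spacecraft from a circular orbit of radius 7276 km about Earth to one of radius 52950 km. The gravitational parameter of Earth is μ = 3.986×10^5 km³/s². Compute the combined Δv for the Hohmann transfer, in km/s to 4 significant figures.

Δv = 3.808 km/s

The Hohmann ellipse has a_t = (r₁ + r₂)/2 = 30113 km.
Circular speed at r₁: v₁ = √(μ/r₁) = √(3.986×10^5/7276) = 7.402 km/s.
Transfer-orbit speed at r₁ (v² = μ(2/r − 1/a)): v_p = √[μ(2/r₁ − 1/a_t)] = 9.815 km/s.
First burn Δv₁ = |v_p − v₁| = 2.413 km/s.
At r₂, v₂ = √(μ/r₂) = 2.744 km/s.
Transfer-orbit speed at r₂: v_a = √[μ(2/r₂ − 1/a_t)] = 1.349 km/s.
Second burn Δv₂ = |v₂ − v_a| = 1.395 km/s.
Δv = Δv₁ + Δv₂ = 2.413 + 1.395 = 3.808 km/s.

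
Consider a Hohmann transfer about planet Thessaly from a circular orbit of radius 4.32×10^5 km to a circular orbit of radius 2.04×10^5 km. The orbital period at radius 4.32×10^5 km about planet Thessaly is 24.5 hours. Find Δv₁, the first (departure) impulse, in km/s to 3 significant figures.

Δv₁ = 6.13 km/s

From Kepler's third law T² = 4π²r³/μ at r = 4.32×10^5 km, T = 24.5 hours = 24.5 × 3600 s = 88200 s: μ = 4π²r³/T² = 4.09142×10^8 km³/s².
The Hohmann ellipse has a_t = (r₁ + r₂)/2 = 3.180×10^5 km.
On the circular orbit at r = 4.320×10^5 km, v_c = √(μ/r) = 30.775 km/s.
Vis-viva on the transfer ellipse at r = 4.320×10^5 km gives v_t = √[μ(2/r − 1/a_t)] = 24.649 km/s.
Δv₁ = |v_t − v_c| = |24.649 − 30.775| = 6.126 km/s.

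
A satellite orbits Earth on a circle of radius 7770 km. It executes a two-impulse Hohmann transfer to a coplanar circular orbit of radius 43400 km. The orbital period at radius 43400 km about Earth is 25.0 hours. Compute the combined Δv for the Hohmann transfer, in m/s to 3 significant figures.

Δv = 3530 m/s

From Kepler's third law T² = 4π²r³/μ at r = 43400 km, T = 25.0 hours = 25.0 × 3600 s = 90000 s: μ = 4π²r³/T² = 3.98423×10^5 km³/s².
Semi-major axis of the transfer orbit: a_t = (7770 + 43400)/2 = 25585 km.
At r₁ the circular-orbit speed is v₁ = √(μ/r₁) = 7.1608 km/s.
Transfer-orbit speed at r₁ (v² = μ(2/r − 1/a)): v_p = √[μ(2/r₁ − 1/a_t)] = 9.3264 km/s.
First burn Δv₁ = |v_p − v₁| = 2.166 km/s.
Circular speed at r₂: v₂ = √(μ/r₂) = 3.030 km/s.
Transfer-orbit speed at r₂: v_a = √[μ(2/r₂ − 1/a_t)] = 1.670 km/s.
Second burn Δv₂ = |v₂ − v_a| = 1.360 km/s.
Total Δv = Δv₁ + Δv₂ = 3.526 km/s.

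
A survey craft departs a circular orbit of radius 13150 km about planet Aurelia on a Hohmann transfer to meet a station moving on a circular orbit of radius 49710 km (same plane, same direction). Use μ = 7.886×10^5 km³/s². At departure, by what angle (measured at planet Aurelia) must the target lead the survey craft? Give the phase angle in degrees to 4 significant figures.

Semi-major axis of the transfer orbit: a_t = (13150 + 49710)/2 = 31430 km.
The half-period of the transfer ellipse is t = π√(a_t³/μ) = 19712 s.
The target's mean motion on its circular orbit is ω₂ = √(μ/r₂³) = 8.0124×10^-5 rad/s.
Angle swept by the target during transfer: ω₂·t = 1.5794 rad = 90.49°.
Arrival is 180° from departure on the ellipse, so φ = 180° − 90.49° = 89.51°.

φ = 89.51°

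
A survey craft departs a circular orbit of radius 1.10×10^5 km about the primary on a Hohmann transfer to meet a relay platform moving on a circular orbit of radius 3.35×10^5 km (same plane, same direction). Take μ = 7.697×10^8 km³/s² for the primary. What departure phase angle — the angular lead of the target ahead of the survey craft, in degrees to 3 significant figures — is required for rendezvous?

The Hohmann ellipse has a_t = (r₁ + r₂)/2 = 2.225×10^5 km.
Transfer time t = π√(a_t³/μ) = 11885 s.
The target's mean motion on its circular orbit is ω₂ = √(μ/r₂³) = 1.4308×10^-4 rad/s.
Angle swept by the target during transfer: ω₂·t = 1.7005 rad = 97.43°.
Arrival is 180° from departure on the ellipse, so φ = 180° − 97.43° = 82.6°.

φ = 82.6°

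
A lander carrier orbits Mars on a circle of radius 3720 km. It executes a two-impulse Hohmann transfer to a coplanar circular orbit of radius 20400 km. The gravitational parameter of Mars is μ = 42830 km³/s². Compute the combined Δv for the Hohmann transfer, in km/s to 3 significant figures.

Semi-major axis of the transfer orbit: a_t = (3720 + 20400)/2 = 12060 km.
Circular speed at r₁: v₁ = √(μ/r₁) = √(42830/3720) = 3.393 km/s.
Transfer-orbit speed at r₁ (vis-viva equation): v_p = √[μ(2/r₁ − 1/a_t)] = 4.413 km/s.
First burn Δv₁ = |v_p − v₁| = 1.020 km/s.
At r₂, v₂ = √(μ/r₂) = 1.44897 km/s.
Transfer-orbit speed at r₂: v_a = √[μ(2/r₂ − 1/a_t)] = 0.804742 km/s.
Second burn Δv₂ = |v₂ − v_a| = 0.6442 km/s.
Δv = Δv₁ + Δv₂ = 1.020 + 0.6442 = 1.664 km/s.

Δv = 1.66 km/s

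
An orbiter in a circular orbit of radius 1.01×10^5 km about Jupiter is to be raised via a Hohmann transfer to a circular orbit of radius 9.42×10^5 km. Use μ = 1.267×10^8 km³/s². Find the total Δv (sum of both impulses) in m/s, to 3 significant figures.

Δv = 18700 m/s

Semi-major axis of the transfer orbit: a_t = (1.010×10^5 + 9.420×10^5)/2 = 5.215×10^5 km.
At r₁ the circular-orbit speed is v₁ = √(μ/r₁) = 35.418 km/s.
On the transfer ellipse at r₁, vis-viva equation gives v_p = √[μ(2/r₁ − 1/a_t)] = 47.602 km/s.
First burn Δv₁ = |v_p − v₁| = 12.184 km/s.
At r₂, v₂ = √(μ/r₂) = 11.59746 km/s.
Transfer-orbit speed at r₂: v_a = √[μ(2/r₂ − 1/a_t)] = 5.103832 km/s.
Second burn Δv₂ = |v₂ − v_a| = 6.4936 km/s.
Total Δv = Δv₁ + Δv₂ = 18.68 km/s.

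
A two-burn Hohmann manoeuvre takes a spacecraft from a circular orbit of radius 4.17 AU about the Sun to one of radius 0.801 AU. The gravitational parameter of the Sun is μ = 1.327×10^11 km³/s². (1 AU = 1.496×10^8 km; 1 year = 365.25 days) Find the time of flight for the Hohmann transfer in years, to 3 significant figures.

In km: r₁ = 4.17 × 1.496×10^8 = 6.23832×10^8 km; r₂ = 0.801 × 1.496×10^8 = 1.198296×10^8 km.
Semi-major axis of the transfer orbit: a_t = (6.23832×10^8 + 1.198296×10^8)/2 = 3.718308×10^8 km.
By Kepler's third law the transfer-orbit period is T = 2π√(a_t³/μ), so t = T/2 = 6.183×10^7 s.
Converting: 6.183×10^7 s ÷ 3.15576×10^7 s/year (365.25 × 86400) = 1.96 years.

t = 1.96 years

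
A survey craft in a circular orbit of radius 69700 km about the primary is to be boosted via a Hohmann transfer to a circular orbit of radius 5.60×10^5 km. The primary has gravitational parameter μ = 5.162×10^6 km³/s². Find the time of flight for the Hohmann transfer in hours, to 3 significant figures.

t = 67.9 hours

Transfer-ellipse semi-major axis a_t = (r₁ + r₂)/2 = (69700 + 5.600×10^5)/2 = 3.1485×10^5 km.
By Kepler's third law the transfer-orbit period is T = 2π√(a_t³/μ), so t = T/2 = 2.443×10^5 s.
Converting: 2.443×10^5 s ÷ 3600 s/hour = 67.9 hours.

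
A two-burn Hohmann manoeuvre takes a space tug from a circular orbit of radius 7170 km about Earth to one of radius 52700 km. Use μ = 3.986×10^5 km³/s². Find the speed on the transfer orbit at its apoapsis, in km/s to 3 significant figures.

v = 1.35 km/s

Transfer-ellipse semi-major axis a_t = (r₁ + r₂)/2 = (7170 + 52700)/2 = 29935 km.
The apoapsis of the transfer ellipse is at r = 52700 km.
From the vis-viva equation, v = √[μ(2/r − 1/a_t)] = 1.346 km/s.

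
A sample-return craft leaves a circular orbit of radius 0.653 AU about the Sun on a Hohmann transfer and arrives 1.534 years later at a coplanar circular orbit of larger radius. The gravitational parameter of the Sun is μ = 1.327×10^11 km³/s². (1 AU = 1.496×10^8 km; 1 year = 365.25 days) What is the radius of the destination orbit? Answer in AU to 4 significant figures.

r₂ = 3.570 AU

In km: r₁ = 0.653 × 1.496×10^8 = 9.76888×10^7 km.
Transfer time t = 1.534 years × 365.25 × 86400 s = 4.84093584×10^7 s, and t = π√(a_t³/μ).
So a_t = (μ t²/π²)^(1/3) = (1.327×10^11 × (4.84093584×10^7)² / π²)^(1/3) = 3.1585×10^8 km.
Since a_t = (r₁ + r₂)/2, r₂ = 2a_t − r₁ = 2×3.1585×10^8 − 9.76888×10^7 = 5.340112×10^8 km.
In AU: r₂ = 5.340112×10^8 / 1.496×10^8 = 3.570 AU.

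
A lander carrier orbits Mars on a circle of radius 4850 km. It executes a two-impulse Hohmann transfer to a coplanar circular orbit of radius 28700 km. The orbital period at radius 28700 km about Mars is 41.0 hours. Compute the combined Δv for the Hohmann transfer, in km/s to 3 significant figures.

From Kepler's third law T² = 4π²r³/μ at r = 28700 km, T = 41.0 hours = 41.0 × 3600 s = 1.476×10^5 s: μ = 4π²r³/T² = 42838.3 km³/s².
Semi-major axis of the transfer orbit: a_t = (4850 + 28700)/2 = 16775 km.
Circular speed at r₁: v₁ = √(μ/r₁) = √(42838.3/4850) = 2.9720 km/s.
Transfer-orbit speed at r₁ (vis-viva equation): v_p = √[μ(2/r₁ − 1/a_t)] = 3.8874 km/s.
First burn Δv₁ = |v_p − v₁| = 0.9154 km/s.
At r₂, v₂ = √(μ/r₂) = 1.2217 km/s.
Transfer-orbit speed at r₂: v_a = √[μ(2/r₂ − 1/a_t)] = 0.65692 km/s.
Second burn Δv₂ = |v₂ − v_a| = 0.5648 km/s.
Δv = Δv₁ + Δv₂ = 0.9154 + 0.5648 = 1.480 km/s.

Δv = 1.48 km/s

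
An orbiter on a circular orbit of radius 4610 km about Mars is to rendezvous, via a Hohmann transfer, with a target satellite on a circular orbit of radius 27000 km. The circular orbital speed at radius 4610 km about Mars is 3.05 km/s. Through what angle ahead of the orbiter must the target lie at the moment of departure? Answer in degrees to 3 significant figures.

From the circular-orbit relation v² = μ/r at r = 4610 km: μ = v²r = (3.05)² × 4610 = 42884.5 km³/s².
The Hohmann ellipse has a_t = (r₁ + r₂)/2 = 15805 km.
Transfer time t = π√(a_t³/μ) = 30140 s.
Target angular speed ω₂ = √(μ/r₂³) = 4.668×10^-5 rad/s.
Angle swept by the target during transfer: ω₂·t = 1.407 rad = 80.62°.
The orbiter traverses 180° on the transfer ellipse, so the target must lead by 180° − 80.62° = 99.4°.

φ = 99.4°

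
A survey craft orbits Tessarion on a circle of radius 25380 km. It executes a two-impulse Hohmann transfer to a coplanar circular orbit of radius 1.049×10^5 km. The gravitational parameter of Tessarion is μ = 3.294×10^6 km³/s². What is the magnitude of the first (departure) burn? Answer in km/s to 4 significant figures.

Δv₁ = 3.065 km/s

The Hohmann ellipse has a_t = (r₁ + r₂)/2 = 65140 km.
On the circular orbit at r = 25380 km, v_c = √(μ/r) = 11.392 km/s.
Transfer-orbit speed at the same r (vis-viva, a = a_t): v_t = √[μ(2/r − 1/a_t)] = 14.457 km/s.
Δv₁ = |v_t − v_c| = |14.457 − 11.392| = 3.065 km/s.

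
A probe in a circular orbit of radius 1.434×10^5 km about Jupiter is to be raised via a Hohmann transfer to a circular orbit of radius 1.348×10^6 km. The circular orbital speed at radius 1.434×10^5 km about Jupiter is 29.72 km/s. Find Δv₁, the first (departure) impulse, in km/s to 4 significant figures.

Δv₁ = 10.24 km/s

From the circular-orbit relation v² = μ/r at r = 1.434×10^5 km: μ = v²r = (29.72)² × 1.434×10^5 = 1.26662×10^8 km³/s².
The Hohmann ellipse has a_t = (r₁ + r₂)/2 = 7.457×10^5 km.
Circular speed at r = 1.434×10^5 km: v_c = √(μ/r) = 29.72 km/s.
Transfer-orbit speed at the same r (vis-viva, a = a_t): v_t = √[μ(2/r − 1/a_t)] = 39.96 km/s.
Δv₁ = |v_t − v_c| = |39.96 − 29.72| = 10.24 km/s.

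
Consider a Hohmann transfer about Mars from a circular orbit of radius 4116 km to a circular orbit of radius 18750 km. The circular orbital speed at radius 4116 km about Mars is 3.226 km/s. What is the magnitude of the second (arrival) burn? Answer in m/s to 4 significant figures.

From the circular-orbit relation v² = μ/r at r = 4116 km: μ = v²r = (3.226)² × 4116 = 42835.5 km³/s².
The Hohmann ellipse has a_t = (r₁ + r₂)/2 = 11433 km.
On the circular orbit at r = 18750 km, v_c = √(μ/r) = 1.5115 km/s.
Transfer-orbit speed at the same r (vis-viva, a = a_t): v_t = √[μ(2/r − 1/a_t)] = 0.90690 km/s.
Δv₂ = |v_t − v_c| = |0.90690 − 1.5115| = 0.6046 km/s.

Δv₂ = 604.6 m/s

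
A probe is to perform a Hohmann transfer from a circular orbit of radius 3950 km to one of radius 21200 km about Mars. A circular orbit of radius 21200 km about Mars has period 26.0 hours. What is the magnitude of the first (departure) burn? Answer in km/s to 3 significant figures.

From Kepler's third law T² = 4π²r³/μ at r = 21200 km, T = 26.0 hours = 26.0 × 3600 s = 93600 s: μ = 4π²r³/T² = 42935.4 km³/s².
The Hohmann ellipse has a_t = (r₁ + r₂)/2 = 12575 km.
On the circular orbit at r = 3950 km, v_c = √(μ/r) = 3.2969 km/s.
Transfer-orbit speed at the same r (vis-viva, a = a_t): v_t = √[μ(2/r − 1/a_t)] = 4.2808 km/s.
Δv₁ = |v_t − v_c| = |4.2808 − 3.2969| = 0.9839 km/s.

Δv₁ = 0.984 km/s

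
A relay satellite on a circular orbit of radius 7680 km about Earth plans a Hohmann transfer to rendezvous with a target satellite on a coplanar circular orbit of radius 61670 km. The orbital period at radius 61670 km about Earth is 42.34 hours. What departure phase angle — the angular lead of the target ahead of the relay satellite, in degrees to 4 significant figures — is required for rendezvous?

φ = 104.1°

From Kepler's third law T² = 4π²r³/μ at r = 61670 km, T = 42.34 hours = 42.34 × 3600 s = 1.52424×10^5 s: μ = 4π²r³/T² = 3.98543×10^5 km³/s².
Transfer-ellipse semi-major axis a_t = (r₁ + r₂)/2 = (7680 + 61670)/2 = 34675 km.
Transfer time t = π√(a_t³/μ) = 32132 s.
Target angular speed ω₂ = √(μ/r₂³) = 4.1222×10^-5 rad/s.
Angle swept by the target during transfer: ω₂·t = 1.3245 rad = 75.89°.
The relay satellite traverses 180° on the transfer ellipse, so the target must lead by 180° − 75.89° = 104.1°.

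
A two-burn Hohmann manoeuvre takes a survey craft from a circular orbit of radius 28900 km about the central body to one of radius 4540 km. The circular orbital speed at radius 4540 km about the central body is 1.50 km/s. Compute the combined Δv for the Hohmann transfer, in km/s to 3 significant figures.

Δv = 0.757 km/s

From the circular-orbit relation v² = μ/r at r = 4540 km: μ = v²r = (1.50)² × 4540 = 10215.0 km³/s².
The Hohmann ellipse has a_t = (r₁ + r₂)/2 = 16720 km.
At r₁ the circular-orbit speed is v₁ = √(μ/r₁) = 0.5945 km/s.
Transfer-orbit speed at r₁ (vis-viva): v_a = √[μ(2/r₁ − 1/a_t)] = 0.3098 km/s.
First burn Δv₁ = |v_a − v₁| = 0.2847 km/s.
Circular speed at r₂: v₂ = √(μ/r₂) = 1.5000 km/s.
Transfer-orbit speed at r₂: v_p = √[μ(2/r₂ − 1/a_t)] = 1.9721 km/s.
Second burn Δv₂ = |v₂ − v_p| = 0.4721 km/s.
Total Δv = Δv₁ + Δv₂ = 0.7568 km/s.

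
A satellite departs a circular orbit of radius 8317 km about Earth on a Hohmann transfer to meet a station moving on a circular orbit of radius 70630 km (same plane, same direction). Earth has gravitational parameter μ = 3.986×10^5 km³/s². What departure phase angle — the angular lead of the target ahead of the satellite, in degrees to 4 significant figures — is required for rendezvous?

The Hohmann ellipse has a_t = (r₁ + r₂)/2 = 39473.5 km.
Transfer time t = π√(a_t³/μ) = 39025 s.
The target's mean motion on its circular orbit is ω₂ = √(μ/r₂³) = 3.3634×10^-5 rad/s.
Angle swept by the target during transfer: ω₂·t = 1.3126 rad = 75.21°.
The satellite traverses 180° on the transfer ellipse, so the target must lead by 180° − 75.21° = 104.8°.

φ = 104.8°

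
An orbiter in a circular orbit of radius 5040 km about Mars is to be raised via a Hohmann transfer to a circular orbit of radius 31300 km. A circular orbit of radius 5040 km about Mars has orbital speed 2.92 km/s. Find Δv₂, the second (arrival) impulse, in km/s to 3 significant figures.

From the circular-orbit relation v² = μ/r at r = 5040 km: μ = v²r = (2.92)² × 5040 = 42973.1 km³/s².
The Hohmann ellipse has a_t = (r₁ + r₂)/2 = 18170 km.
On the circular orbit at r = 31300 km, v_c = √(μ/r) = 1.1717 km/s.
Vis-viva on the transfer ellipse at r = 31300 km gives v_t = √[μ(2/r − 1/a_t)] = 0.61711 km/s.
Δv₂ = |v_t − v_c| = |0.61711 − 1.1717| = 0.5546 km/s.

Δv₂ = 0.555 km/s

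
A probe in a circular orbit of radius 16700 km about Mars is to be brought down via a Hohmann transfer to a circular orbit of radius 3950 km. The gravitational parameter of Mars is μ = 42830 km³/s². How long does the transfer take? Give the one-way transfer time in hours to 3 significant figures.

t = 4.42 hours

Semi-major axis of the transfer orbit: a_t = (16700 + 3950)/2 = 10325 km.
Half the transfer-orbit period gives t = π√(a_t³/μ) = 15926 s.
Converting: 15926 s ÷ 3600 s/hour = 4.42 hours.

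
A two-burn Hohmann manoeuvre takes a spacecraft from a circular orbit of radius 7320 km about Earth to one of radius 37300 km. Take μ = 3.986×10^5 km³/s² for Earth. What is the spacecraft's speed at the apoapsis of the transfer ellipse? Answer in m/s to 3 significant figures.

The Hohmann ellipse has a_t = (r₁ + r₂)/2 = 22310 km.
At apoapsis, r = 37300 km.
Vis-viva: v = √[μ(2/r − 1/a_t)] = √[3.986×10^5 × (2/37300 − 1/22310)] = 1.872 km/s.

v = 1870 m/s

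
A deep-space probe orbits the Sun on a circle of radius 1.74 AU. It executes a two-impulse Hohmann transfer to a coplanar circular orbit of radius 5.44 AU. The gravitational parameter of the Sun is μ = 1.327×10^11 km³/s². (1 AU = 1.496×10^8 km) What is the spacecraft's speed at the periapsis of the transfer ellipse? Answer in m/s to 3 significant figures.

v = 27800 m/s

In km: r₁ = 1.74 × 1.496×10^8 = 2.60304×10^8 km; r₂ = 5.44 × 1.496×10^8 = 8.13824×10^8 km.
Semi-major axis of the transfer orbit: a_t = (2.60304×10^8 + 8.13824×10^8)/2 = 5.37064×10^8 km.
At periapsis, r = 2.60304×10^8 km.
Applying v² = μ(2/r − 1/a_t): v = 27.79 km/s.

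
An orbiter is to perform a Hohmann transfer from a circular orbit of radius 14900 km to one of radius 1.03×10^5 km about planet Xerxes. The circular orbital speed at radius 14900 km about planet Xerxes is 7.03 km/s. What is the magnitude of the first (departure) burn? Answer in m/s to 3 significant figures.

Δv₁ = 2260 m/s

From the circular-orbit relation v² = μ/r at r = 14900 km: μ = v²r = (7.03)² × 14900 = 7.36371×10^5 km³/s².
Transfer-ellipse semi-major axis a_t = (r₁ + r₂)/2 = (14900 + 1.030×10^5)/2 = 58950 km.
Circular speed at r = 14900 km: v_c = √(μ/r) = 7.030 km/s.
Transfer-orbit speed at the same r (vis-viva, a = a_t): v_t = √[μ(2/r − 1/a_t)] = 9.292 km/s.
Δv₁ = |v_t − v_c| = |9.292 − 7.030| = 2.262 km/s.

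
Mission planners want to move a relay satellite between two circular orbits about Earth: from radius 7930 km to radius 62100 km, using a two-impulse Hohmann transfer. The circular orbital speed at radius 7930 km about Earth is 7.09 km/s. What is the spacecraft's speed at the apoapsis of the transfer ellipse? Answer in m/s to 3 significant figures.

From the circular-orbit relation v² = μ/r at r = 7930 km: μ = v²r = (7.09)² × 7930 = 3.98626×10^5 km³/s².
The Hohmann ellipse has a_t = (r₁ + r₂)/2 = 35015 km.
The apoapsis of the transfer ellipse is at r = 62100 km.
From the vis-viva equation, v = √[μ(2/r − 1/a_t)] = 1.206 km/s.

v = 1210 m/s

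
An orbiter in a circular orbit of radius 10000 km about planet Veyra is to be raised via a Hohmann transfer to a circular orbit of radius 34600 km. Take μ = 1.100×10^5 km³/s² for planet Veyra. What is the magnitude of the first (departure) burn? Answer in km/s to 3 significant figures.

Δv₁ = 0.815 km/s

Semi-major axis of the transfer orbit: a_t = (10000 + 34600)/2 = 22300 km.
On the circular orbit at r = 10000 km, v_c = √(μ/r) = 3.31662 km/s.
Transfer-orbit speed at the same r (vis-viva, a = a_t): v_t = √[μ(2/r − 1/a_t)] = 4.13125 km/s.
Δv₁ = |v_t − v_c| = |4.13125 − 3.31662| = 0.8146 km/s.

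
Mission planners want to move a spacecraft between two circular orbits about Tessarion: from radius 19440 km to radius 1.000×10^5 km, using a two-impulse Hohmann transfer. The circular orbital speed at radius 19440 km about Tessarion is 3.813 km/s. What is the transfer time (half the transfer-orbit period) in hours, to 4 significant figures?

t = 23.96 hours

From the circular-orbit relation v² = μ/r at r = 19440 km: μ = v²r = (3.813)² × 19440 = 2.82638×10^5 km³/s².
Semi-major axis of the transfer orbit: a_t = (19440 + 1.000×10^5)/2 = 59720 km.
Transfer time t = π√(a_t³/μ) = π√((59720)³ / 2.82638×10^5) = 86240 s.
Converting: 86240 s ÷ 3600 s/hour = 23.96 hours.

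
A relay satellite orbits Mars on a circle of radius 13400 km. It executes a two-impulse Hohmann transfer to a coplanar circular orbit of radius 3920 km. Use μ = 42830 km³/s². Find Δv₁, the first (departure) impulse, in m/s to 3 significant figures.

Δv₁ = 585 m/s

Transfer-ellipse semi-major axis a_t = (r₁ + r₂)/2 = (13400 + 3920)/2 = 8660 km.
On the circular orbit at r = 13400 km, v_c = √(μ/r) = 1.788 km/s.
Vis-viva on the transfer ellipse at r = 13400 km gives v_t = √[μ(2/r − 1/a_t)] = 1.203 km/s.
Δv₁ = |v_t − v_c| = |1.203 − 1.788| = 0.5850 km/s.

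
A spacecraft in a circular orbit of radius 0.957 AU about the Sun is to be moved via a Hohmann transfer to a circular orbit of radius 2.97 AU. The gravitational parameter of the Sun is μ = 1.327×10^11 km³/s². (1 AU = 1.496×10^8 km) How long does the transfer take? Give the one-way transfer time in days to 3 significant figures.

t = 503 days

In km: r₁ = 0.957 × 1.496×10^8 = 1.431672×10^8 km; r₂ = 2.97 × 1.496×10^8 = 4.44312×10^8 km.
Semi-major axis of the transfer orbit: a_t = (1.431672×10^8 + 4.44312×10^8)/2 = 2.937396×10^8 km.
Transfer time t = π√(a_t³/μ) = π√((2.937396×10^8)³ / 1.327×10^11) = 4.342×10^7 s.
Converting: 4.342×10^7 s ÷ 86400 s/day = 503 days.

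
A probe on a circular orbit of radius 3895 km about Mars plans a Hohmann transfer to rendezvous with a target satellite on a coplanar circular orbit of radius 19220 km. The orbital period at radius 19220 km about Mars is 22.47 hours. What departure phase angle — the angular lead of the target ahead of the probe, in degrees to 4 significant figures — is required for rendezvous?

φ = 96.07°

From Kepler's third law T² = 4π²r³/μ at r = 19220 km, T = 22.47 hours = 22.47 × 3600 s = 80892 s: μ = 4π²r³/T² = 42836.0 km³/s².
Transfer-ellipse semi-major axis a_t = (r₁ + r₂)/2 = (3895 + 19220)/2 = 11557.5 km.
The half-period of the transfer ellipse is t = π√(a_t³/μ) = 18860 s.
The target's mean motion on its circular orbit is ω₂ = √(μ/r₂³) = 7.767×10^-5 rad/s.
Angle swept by the target during transfer: ω₂·t = 1.4649 rad = 83.93°.
The probe traverses 180° on the transfer ellipse, so the target must lead by 180° − 83.93° = 96.07°.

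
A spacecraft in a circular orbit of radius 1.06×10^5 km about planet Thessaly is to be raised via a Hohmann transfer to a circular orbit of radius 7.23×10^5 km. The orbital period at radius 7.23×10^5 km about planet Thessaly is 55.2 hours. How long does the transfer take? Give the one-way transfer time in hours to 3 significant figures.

From Kepler's third law T² = 4π²r³/μ at r = 7.23×10^5 km, T = 55.2 hours = 55.2 × 3600 s = 1.9872×10^5 s: μ = 4π²r³/T² = 3.77826×10^8 km³/s².
Transfer-ellipse semi-major axis a_t = (r₁ + r₂)/2 = (1.060×10^5 + 7.230×10^5)/2 = 4.145×10^5 km.
Half the transfer-orbit period gives t = π√(a_t³/μ) = 43130 s.
Converting: 43130 s ÷ 3600 s/hour = 12.0 hours.

t = 12.0 hours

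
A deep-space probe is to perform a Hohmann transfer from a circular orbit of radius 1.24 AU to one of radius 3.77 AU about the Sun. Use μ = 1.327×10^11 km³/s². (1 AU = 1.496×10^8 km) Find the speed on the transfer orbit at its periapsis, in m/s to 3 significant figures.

v = 32800 m/s

In km: r₁ = 1.24 × 1.496×10^8 = 1.85504×10^8 km; r₂ = 3.77 × 1.496×10^8 = 5.63992×10^8 km.
The Hohmann ellipse has a_t = (r₁ + r₂)/2 = 3.74748×10^8 km.
At periapsis, r = 1.85504×10^8 km.
Applying v² = μ(2/r − 1/a_t): v = 32.81 km/s.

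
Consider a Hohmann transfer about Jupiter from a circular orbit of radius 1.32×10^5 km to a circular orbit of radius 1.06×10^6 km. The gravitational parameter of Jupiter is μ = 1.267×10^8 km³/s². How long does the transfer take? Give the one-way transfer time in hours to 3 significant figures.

t = 35.7 hours

Semi-major axis of the transfer orbit: a_t = (1.320×10^5 + 1.060×10^6)/2 = 5.960×10^5 km.
By Kepler's third law the transfer-orbit period is T = 2π√(a_t³/μ), so t = T/2 = 1.284×10^5 s.
Converting: 1.284×10^5 s ÷ 3600 s/hour = 35.7 hours.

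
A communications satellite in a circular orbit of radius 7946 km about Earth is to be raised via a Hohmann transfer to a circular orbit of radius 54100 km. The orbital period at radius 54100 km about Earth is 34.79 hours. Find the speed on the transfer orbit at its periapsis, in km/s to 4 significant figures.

v = 9.352 km/s

From Kepler's third law T² = 4π²r³/μ at r = 54100 km, T = 34.79 hours = 34.79 × 3600 s = 1.25244×10^5 s: μ = 4π²r³/T² = 3.98509×10^5 km³/s².
Transfer-ellipse semi-major axis a_t = (r₁ + r₂)/2 = (7946 + 54100)/2 = 31023 km.
The periapsis of the transfer ellipse is at r = 7946 km.
From the vis-viva equation, v = √[μ(2/r − 1/a_t)] = 9.352 km/s.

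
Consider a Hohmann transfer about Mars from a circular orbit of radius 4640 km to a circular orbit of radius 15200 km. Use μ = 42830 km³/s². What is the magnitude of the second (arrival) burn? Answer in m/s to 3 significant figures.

Δv₂ = 531 m/s

The Hohmann ellipse has a_t = (r₁ + r₂)/2 = 9920 km.
On the circular orbit at r = 15200 km, v_c = √(μ/r) = 1.6786 km/s.
Vis-viva on the transfer ellipse at r = 15200 km gives v_t = √[μ(2/r − 1/a_t)] = 1.1480 km/s.
Δv₂ = |v_t − v_c| = |1.1480 − 1.6786| = 0.5306 km/s.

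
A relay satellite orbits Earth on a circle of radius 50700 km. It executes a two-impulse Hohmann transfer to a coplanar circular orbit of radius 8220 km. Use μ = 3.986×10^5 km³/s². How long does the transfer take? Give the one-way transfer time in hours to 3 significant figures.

The Hohmann ellipse has a_t = (r₁ + r₂)/2 = 29460 km.
Half the transfer-orbit period gives t = π√(a_t³/μ) = 25160 s.
Converting: 25160 s ÷ 3600 s/hour = 6.99 hours.

t = 6.99 hours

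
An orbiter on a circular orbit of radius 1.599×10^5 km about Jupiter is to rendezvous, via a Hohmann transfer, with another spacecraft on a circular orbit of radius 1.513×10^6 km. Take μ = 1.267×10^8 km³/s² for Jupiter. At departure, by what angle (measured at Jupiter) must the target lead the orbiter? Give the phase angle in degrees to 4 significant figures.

The Hohmann ellipse has a_t = (r₁ + r₂)/2 = 8.3645×10^5 km.
The half-period of the transfer ellipse is t = π√(a_t³/μ) = 2.1351×10^5 s.
Target angular speed ω₂ = √(μ/r₂³) = 6.0483×10^-6 rad/s.
Angle swept by the target during transfer: ω₂·t = 1.2914 rad = 73.99°.
The orbiter traverses 180° on the transfer ellipse, so the target must lead by 180° − 73.99° = 106.0°.

φ = 106.0°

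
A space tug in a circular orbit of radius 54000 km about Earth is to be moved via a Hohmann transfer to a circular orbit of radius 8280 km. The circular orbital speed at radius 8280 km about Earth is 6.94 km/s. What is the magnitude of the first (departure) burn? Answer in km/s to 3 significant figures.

From the circular-orbit relation v² = μ/r at r = 8280 km: μ = v²r = (6.94)² × 8280 = 3.98795×10^5 km³/s².
The Hohmann ellipse has a_t = (r₁ + r₂)/2 = 31140 km.
On the circular orbit at r = 54000 km, v_c = √(μ/r) = 2.7176 km/s.
Transfer-orbit speed at the same r (vis-viva, a = a_t): v_t = √[μ(2/r − 1/a_t)] = 1.4013 km/s.
Δv₁ = |v_t − v_c| = |1.4013 − 2.7176| = 1.316 km/s.

Δv₁ = 1.32 km/s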